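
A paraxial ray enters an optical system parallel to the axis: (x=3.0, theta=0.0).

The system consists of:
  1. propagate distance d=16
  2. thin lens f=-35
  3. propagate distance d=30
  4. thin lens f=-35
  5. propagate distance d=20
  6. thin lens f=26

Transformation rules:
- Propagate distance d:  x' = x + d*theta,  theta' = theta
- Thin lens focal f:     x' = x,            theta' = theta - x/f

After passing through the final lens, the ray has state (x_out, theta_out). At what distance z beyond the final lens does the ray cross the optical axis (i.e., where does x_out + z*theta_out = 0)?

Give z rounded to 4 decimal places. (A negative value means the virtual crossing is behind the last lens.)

Initial: x=3.0000 theta=0.0000
After 1 (propagate distance d=16): x=3.0000 theta=0.0000
After 2 (thin lens f=-35): x=3.0000 theta=3/35 (≈0.0857)
After 3 (propagate distance d=30): x=39/7 (≈5.5714) theta=3/35 (≈0.0857)
After 4 (thin lens f=-35): x=39/7 (≈5.5714) theta=12/49 (≈0.2449)
After 5 (propagate distance d=20): x=513/49 (≈10.4694) theta=12/49 (≈0.2449)
After 6 (thin lens f=26): x=513/49 (≈10.4694) theta=-201/1274 (≈-0.1578)
z_focus = -x_out/theta_out = -(513/49)/(-201/1274) = 4446/67 ≈ 66.3582
Rounded to 4 decimal places: z = 66.3582

Answer: 66.3582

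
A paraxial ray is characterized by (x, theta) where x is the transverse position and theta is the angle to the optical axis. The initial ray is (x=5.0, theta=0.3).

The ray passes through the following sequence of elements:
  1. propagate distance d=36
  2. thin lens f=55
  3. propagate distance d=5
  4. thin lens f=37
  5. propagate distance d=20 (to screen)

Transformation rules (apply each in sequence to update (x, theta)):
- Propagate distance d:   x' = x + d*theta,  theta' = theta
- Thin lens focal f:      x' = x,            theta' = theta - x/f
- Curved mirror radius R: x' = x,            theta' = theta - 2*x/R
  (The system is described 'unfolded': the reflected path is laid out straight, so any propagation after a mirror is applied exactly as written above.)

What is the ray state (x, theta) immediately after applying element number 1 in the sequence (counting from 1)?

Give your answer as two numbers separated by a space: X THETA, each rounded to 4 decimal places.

Answer: 15.8000 0.3000

Derivation:
Initial: x=5.0000 theta=0.3000
After 1 (propagate distance d=36): x=15.8000 theta=0.3000
Rounded to 4 decimal places: x = 15.8000, theta = 0.3000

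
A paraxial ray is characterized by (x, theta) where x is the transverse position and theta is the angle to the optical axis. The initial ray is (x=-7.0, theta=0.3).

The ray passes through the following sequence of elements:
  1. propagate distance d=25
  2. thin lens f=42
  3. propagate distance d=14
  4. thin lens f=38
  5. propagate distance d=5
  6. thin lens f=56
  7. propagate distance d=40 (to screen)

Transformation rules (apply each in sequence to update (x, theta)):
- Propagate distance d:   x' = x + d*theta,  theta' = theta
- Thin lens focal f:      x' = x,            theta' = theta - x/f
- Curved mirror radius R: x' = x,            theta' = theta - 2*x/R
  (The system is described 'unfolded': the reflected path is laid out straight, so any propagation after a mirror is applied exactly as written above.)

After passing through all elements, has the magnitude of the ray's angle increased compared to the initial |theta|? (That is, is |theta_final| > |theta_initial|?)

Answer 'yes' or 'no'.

Initial: x=-7.0000 theta=0.3000
After 1 (propagate distance d=25): x=0.5000 theta=0.3000
After 2 (thin lens f=42): x=0.5000 theta=121/420 (≈0.2881)
After 3 (propagate distance d=14): x=68/15 (≈4.5333) theta=121/420 (≈0.2881)
After 4 (thin lens f=38): x=68/15 (≈4.5333) theta=449/2660 (≈0.1688)
After 5 (propagate distance d=5): x=42911/7980 (≈5.3773) theta=449/2660 (≈0.1688)
After 6 (thin lens f=56): x=42911/7980 (≈5.3773) theta=32521/446880 (≈0.0728)
After 7 (propagate distance d=40 (to screen)): x=231491/27930 (≈8.2883) theta=32521/446880 (≈0.0728)
|theta_initial|=0.3000 |theta_final|=32521/446880 (≈0.0728) -> not increased

Answer: no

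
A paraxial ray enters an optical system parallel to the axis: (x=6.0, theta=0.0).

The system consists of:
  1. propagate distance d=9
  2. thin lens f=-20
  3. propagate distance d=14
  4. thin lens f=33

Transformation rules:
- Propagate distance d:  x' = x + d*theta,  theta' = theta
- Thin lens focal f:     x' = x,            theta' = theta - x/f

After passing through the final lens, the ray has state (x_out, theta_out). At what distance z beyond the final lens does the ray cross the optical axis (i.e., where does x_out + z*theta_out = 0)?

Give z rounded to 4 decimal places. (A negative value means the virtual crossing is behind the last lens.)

Initial: x=6.0000 theta=0.0000
After 1 (propagate distance d=9): x=6.0000 theta=0.0000
After 2 (thin lens f=-20): x=6.0000 theta=0.3000
After 3 (propagate distance d=14): x=10.2000 theta=0.3000
After 4 (thin lens f=33): x=10.2000 theta=-1/110 (≈-0.0091)
z_focus = -x_out/theta_out = -(10.2000)/(-1/110) = 1122.0000
Rounded to 4 decimal places: z = 1122.0000

Answer: 1122.0000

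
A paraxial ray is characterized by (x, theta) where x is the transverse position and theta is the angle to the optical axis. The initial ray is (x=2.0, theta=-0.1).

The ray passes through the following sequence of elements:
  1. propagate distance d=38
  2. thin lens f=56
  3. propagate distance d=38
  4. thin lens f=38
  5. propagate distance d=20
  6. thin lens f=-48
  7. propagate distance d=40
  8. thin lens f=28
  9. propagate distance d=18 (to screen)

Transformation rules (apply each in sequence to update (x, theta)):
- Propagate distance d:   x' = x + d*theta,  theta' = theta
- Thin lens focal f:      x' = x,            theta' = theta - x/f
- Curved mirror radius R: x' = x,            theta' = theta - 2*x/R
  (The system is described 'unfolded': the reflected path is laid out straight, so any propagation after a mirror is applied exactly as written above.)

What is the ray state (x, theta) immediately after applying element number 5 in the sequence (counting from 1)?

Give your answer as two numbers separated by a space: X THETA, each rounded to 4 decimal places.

Initial: x=2.0000 theta=-0.1000
After 1 (propagate distance d=38): x=-1.8000 theta=-0.1000
After 2 (thin lens f=56): x=-1.8000 theta=-19/280 (≈-0.0679)
After 3 (propagate distance d=38): x=-613/140 (≈-4.3786) theta=-19/280 (≈-0.0679)
After 4 (thin lens f=38): x=-613/140 (≈-4.3786) theta=9/190 (≈0.0474)
After 5 (propagate distance d=20): x=-9127/2660 (≈-3.4312) theta=9/190 (≈0.0474)
Rounded to 4 decimal places: x = -3.4312, theta = 0.0474

Answer: -3.4312 0.0474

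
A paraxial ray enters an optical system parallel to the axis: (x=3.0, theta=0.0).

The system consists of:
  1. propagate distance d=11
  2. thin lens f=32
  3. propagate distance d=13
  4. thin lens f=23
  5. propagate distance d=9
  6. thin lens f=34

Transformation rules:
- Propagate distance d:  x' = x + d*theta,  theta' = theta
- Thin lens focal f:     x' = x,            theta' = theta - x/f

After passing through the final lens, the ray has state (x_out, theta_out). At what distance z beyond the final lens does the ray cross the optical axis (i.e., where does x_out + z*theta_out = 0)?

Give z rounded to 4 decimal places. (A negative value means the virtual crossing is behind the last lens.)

Initial: x=3.0000 theta=0.0000
After 1 (propagate distance d=11): x=3.0000 theta=0.0000
After 2 (thin lens f=32): x=3.0000 theta=-3/32 (≈-0.0938)
After 3 (propagate distance d=13): x=57/32 (≈1.7813) theta=-3/32 (≈-0.0938)
After 4 (thin lens f=23): x=57/32 (≈1.7813) theta=-63/368 (≈-0.1712)
After 5 (propagate distance d=9): x=177/736 (≈0.2405) theta=-63/368 (≈-0.1712)
After 6 (thin lens f=34): x=177/736 (≈0.2405) theta=-4461/25024 (≈-0.1783)
z_focus = -x_out/theta_out = -(177/736)/(-4461/25024) = 2006/1487 ≈ 1.3490
Rounded to 4 decimal places: z = 1.3490

Answer: 1.3490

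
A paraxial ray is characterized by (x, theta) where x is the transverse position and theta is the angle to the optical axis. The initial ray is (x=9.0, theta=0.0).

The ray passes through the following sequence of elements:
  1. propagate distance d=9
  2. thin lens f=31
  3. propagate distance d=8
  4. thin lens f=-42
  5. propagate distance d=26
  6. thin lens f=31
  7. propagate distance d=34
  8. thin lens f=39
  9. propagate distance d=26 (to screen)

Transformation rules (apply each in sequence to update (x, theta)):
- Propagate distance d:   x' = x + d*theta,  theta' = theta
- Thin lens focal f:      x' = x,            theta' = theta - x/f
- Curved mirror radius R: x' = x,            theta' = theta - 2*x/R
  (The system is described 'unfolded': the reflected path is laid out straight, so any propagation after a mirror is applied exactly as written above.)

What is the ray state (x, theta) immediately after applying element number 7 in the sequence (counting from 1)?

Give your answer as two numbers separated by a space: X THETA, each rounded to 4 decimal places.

Answer: -4.7812 -0.2366

Derivation:
Initial: x=9.0000 theta=0.0000
After 1 (propagate distance d=9): x=9.0000 theta=0.0000
After 2 (thin lens f=31): x=9.0000 theta=-9/31 (≈-0.2903)
After 3 (propagate distance d=8): x=207/31 (≈6.6774) theta=-9/31 (≈-0.2903)
After 4 (thin lens f=-42): x=207/31 (≈6.6774) theta=-57/434 (≈-0.1313)
After 5 (propagate distance d=26): x=708/217 (≈3.2627) theta=-57/434 (≈-0.1313)
After 6 (thin lens f=31): x=708/217 (≈3.2627) theta=-3183/13454 (≈-0.2366)
After 7 (propagate distance d=34): x=-32163/6727 (≈-4.7812) theta=-3183/13454 (≈-0.2366)
Rounded to 4 decimal places: x = -4.7812, theta = -0.2366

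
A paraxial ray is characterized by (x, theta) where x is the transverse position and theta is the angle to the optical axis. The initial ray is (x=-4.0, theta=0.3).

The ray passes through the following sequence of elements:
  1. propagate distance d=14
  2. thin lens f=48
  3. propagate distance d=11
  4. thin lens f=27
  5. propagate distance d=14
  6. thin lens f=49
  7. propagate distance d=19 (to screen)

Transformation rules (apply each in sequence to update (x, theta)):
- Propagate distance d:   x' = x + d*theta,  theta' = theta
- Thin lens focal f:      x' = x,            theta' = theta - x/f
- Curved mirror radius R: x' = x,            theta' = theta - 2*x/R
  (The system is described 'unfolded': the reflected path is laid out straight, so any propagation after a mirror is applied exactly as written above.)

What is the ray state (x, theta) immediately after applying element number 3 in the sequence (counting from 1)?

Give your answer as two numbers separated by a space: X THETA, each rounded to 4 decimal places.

Initial: x=-4.0000 theta=0.3000
After 1 (propagate distance d=14): x=0.2000 theta=0.3000
After 2 (thin lens f=48): x=0.2000 theta=71/240 (≈0.2958)
After 3 (propagate distance d=11): x=829/240 (≈3.4542) theta=71/240 (≈0.2958)
Rounded to 4 decimal places: x = 3.4542, theta = 0.2958

Answer: 3.4542 0.2958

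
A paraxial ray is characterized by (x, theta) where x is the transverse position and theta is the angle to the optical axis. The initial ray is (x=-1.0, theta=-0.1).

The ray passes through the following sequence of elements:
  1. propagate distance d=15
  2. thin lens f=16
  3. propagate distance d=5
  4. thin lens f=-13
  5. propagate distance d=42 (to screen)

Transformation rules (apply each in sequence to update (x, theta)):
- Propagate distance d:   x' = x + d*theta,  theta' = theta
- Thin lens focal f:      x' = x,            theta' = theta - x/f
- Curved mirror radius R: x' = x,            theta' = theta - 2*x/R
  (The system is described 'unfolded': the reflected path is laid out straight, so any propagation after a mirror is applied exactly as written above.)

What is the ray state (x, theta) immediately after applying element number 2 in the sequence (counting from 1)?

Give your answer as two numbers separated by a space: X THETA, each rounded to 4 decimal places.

Initial: x=-1.0000 theta=-0.1000
After 1 (propagate distance d=15): x=-2.5000 theta=-0.1000
After 2 (thin lens f=16): x=-2.5000 theta=9/160 (≈0.0563)
Rounded to 4 decimal places: x = -2.5000, theta = 0.0563

Answer: -2.5000 0.0563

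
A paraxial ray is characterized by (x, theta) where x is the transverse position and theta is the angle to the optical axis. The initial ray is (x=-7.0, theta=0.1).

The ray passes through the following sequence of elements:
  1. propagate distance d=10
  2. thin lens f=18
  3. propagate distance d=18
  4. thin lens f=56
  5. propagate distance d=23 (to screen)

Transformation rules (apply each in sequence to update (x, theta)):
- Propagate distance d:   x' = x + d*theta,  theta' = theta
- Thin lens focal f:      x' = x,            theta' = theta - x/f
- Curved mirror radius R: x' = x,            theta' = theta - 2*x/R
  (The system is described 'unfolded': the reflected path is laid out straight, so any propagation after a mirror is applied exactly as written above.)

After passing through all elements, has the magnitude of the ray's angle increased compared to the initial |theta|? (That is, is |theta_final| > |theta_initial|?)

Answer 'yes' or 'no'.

Initial: x=-7.0000 theta=0.1000
After 1 (propagate distance d=10): x=-6.0000 theta=0.1000
After 2 (thin lens f=18): x=-6.0000 theta=13/30 (≈0.4333)
After 3 (propagate distance d=18): x=1.8000 theta=13/30 (≈0.4333)
After 4 (thin lens f=56): x=1.8000 theta=337/840 (≈0.4012)
After 5 (propagate distance d=23 (to screen)): x=9263/840 (≈11.0274) theta=337/840 (≈0.4012)
|theta_initial|=0.1000 |theta_final|=337/840 (≈0.4012) -> increased

Answer: yes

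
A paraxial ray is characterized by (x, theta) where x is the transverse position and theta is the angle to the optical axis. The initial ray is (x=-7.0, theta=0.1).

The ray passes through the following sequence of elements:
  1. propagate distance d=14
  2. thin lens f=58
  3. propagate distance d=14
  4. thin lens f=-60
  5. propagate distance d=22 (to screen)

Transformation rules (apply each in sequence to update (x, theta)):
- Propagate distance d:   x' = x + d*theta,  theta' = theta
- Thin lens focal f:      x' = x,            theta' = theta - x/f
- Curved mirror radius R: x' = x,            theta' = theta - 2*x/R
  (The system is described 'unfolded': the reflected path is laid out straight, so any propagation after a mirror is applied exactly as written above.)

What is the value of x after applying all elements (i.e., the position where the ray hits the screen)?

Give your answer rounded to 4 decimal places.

Answer: 0.4315

Derivation:
Initial: x=-7.0000 theta=0.1000
After 1 (propagate distance d=14): x=-5.6000 theta=0.1000
After 2 (thin lens f=58): x=-5.6000 theta=57/290 (≈0.1966)
After 3 (propagate distance d=14): x=-413/145 (≈-2.8483) theta=57/290 (≈0.1966)
After 4 (thin lens f=-60): x=-413/145 (≈-2.8483) theta=1297/8700 (≈0.1491)
After 5 (propagate distance d=22 (to screen)): x=1877/4350 (≈0.4315) theta=1297/8700 (≈0.1491)
Rounded to 4 decimal places: x = 0.4315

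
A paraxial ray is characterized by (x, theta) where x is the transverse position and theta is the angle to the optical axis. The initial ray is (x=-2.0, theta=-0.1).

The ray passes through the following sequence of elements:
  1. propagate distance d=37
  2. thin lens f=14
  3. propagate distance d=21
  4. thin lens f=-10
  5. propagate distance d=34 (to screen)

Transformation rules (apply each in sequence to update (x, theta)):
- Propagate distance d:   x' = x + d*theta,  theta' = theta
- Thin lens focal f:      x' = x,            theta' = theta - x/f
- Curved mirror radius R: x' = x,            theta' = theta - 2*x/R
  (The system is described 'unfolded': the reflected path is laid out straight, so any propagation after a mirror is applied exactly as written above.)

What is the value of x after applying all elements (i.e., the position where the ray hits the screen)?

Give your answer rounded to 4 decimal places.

Initial: x=-2.0000 theta=-0.1000
After 1 (propagate distance d=37): x=-5.7000 theta=-0.1000
After 2 (thin lens f=14): x=-5.7000 theta=43/140 (≈0.3071)
After 3 (propagate distance d=21): x=0.7500 theta=43/140 (≈0.3071)
After 4 (thin lens f=-10): x=0.7500 theta=107/280 (≈0.3821)
After 5 (propagate distance d=34 (to screen)): x=481/35 (≈13.7429) theta=107/280 (≈0.3821)
Rounded to 4 decimal places: x = 13.7429

Answer: 13.7429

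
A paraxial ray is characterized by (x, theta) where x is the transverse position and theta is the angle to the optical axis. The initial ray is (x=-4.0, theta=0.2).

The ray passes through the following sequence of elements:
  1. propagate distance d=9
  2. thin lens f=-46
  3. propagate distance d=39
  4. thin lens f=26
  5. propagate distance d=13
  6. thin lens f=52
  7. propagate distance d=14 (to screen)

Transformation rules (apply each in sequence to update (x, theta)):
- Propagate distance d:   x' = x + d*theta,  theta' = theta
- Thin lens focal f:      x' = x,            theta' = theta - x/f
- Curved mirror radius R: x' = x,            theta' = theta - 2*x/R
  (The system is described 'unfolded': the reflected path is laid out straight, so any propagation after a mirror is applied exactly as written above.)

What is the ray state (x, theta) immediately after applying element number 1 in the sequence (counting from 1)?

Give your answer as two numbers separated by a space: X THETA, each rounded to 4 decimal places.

Answer: -2.2000 0.2000

Derivation:
Initial: x=-4.0000 theta=0.2000
After 1 (propagate distance d=9): x=-2.2000 theta=0.2000
Rounded to 4 decimal places: x = -2.2000, theta = 0.2000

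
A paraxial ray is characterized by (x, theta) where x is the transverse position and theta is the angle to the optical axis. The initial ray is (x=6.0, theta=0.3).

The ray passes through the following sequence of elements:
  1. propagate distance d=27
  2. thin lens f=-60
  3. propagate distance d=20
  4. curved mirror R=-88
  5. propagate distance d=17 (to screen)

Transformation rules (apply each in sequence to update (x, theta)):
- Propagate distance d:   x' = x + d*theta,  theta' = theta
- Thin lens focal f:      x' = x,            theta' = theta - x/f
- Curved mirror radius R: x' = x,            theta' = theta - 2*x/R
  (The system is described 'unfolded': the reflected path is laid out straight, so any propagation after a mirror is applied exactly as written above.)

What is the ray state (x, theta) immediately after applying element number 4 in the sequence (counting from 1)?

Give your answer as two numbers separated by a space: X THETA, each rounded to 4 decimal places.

Answer: 24.8000 1.0986

Derivation:
Initial: x=6.0000 theta=0.3000
After 1 (propagate distance d=27): x=14.1000 theta=0.3000
After 2 (thin lens f=-60): x=14.1000 theta=0.5350
After 3 (propagate distance d=20): x=24.8000 theta=0.5350
After 4 (curved mirror R=-88): x=24.8000 theta=2417/2200 (≈1.0986)
Rounded to 4 decimal places: x = 24.8000, theta = 1.0986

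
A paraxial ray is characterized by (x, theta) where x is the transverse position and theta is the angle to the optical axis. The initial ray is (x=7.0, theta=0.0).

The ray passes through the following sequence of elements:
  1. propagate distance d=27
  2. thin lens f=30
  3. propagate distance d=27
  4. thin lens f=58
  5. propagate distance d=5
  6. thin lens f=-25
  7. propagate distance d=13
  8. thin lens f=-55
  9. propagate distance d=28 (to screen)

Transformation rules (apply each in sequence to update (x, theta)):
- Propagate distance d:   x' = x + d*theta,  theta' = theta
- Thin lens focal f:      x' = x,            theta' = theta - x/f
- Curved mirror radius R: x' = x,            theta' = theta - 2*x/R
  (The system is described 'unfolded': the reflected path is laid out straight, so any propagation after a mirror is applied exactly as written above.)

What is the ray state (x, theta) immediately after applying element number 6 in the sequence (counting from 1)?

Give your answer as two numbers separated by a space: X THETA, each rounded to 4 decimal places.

Answer: -0.5270 -0.2665

Derivation:
Initial: x=7.0000 theta=0.0000
After 1 (propagate distance d=27): x=7.0000 theta=0.0000
After 2 (thin lens f=30): x=7.0000 theta=-7/30 (≈-0.2333)
After 3 (propagate distance d=27): x=0.7000 theta=-7/30 (≈-0.2333)
After 4 (thin lens f=58): x=0.7000 theta=-427/1740 (≈-0.2454)
After 5 (propagate distance d=5): x=-917/1740 (≈-0.5270) theta=-427/1740 (≈-0.2454)
After 6 (thin lens f=-25): x=-917/1740 (≈-0.5270) theta=-966/3625 (≈-0.2665)
Rounded to 4 decimal places: x = -0.5270, theta = -0.2665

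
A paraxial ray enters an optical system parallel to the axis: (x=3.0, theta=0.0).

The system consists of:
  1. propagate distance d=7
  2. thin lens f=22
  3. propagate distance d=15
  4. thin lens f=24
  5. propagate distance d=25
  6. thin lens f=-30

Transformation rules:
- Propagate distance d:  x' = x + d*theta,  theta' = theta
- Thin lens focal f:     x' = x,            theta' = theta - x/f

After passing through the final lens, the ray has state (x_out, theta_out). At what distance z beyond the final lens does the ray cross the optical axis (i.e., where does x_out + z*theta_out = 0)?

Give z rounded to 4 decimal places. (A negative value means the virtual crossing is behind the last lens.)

Answer: -11.8478

Derivation:
Initial: x=3.0000 theta=0.0000
After 1 (propagate distance d=7): x=3.0000 theta=0.0000
After 2 (thin lens f=22): x=3.0000 theta=-3/22 (≈-0.1364)
After 3 (propagate distance d=15): x=21/22 (≈0.9545) theta=-3/22 (≈-0.1364)
After 4 (thin lens f=24): x=21/22 (≈0.9545) theta=-31/176 (≈-0.1761)
After 5 (propagate distance d=25): x=-607/176 (≈-3.4489) theta=-31/176 (≈-0.1761)
After 6 (thin lens f=-30): x=-607/176 (≈-3.4489) theta=-1537/5280 (≈-0.2911)
z_focus = -x_out/theta_out = -(-607/176)/(-1537/5280) = -18210/1537 ≈ -11.8478
Rounded to 4 decimal places: z = -11.8478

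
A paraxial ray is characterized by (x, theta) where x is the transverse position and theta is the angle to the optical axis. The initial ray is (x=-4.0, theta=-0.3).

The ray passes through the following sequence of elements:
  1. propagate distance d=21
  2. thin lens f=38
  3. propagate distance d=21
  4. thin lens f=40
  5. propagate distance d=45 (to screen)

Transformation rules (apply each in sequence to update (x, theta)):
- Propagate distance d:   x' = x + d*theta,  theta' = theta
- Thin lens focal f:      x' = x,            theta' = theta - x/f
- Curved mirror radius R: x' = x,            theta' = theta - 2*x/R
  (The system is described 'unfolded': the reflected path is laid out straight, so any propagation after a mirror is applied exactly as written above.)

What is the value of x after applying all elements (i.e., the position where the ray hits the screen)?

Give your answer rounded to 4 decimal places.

Answer: 0.0609

Derivation:
Initial: x=-4.0000 theta=-0.3000
After 1 (propagate distance d=21): x=-10.3000 theta=-0.3000
After 2 (thin lens f=38): x=-10.3000 theta=-11/380 (≈-0.0289)
After 3 (propagate distance d=21): x=-829/76 (≈-10.9079) theta=-11/380 (≈-0.0289)
After 4 (thin lens f=40): x=-829/76 (≈-10.9079) theta=39/160 (≈0.2438)
After 5 (propagate distance d=45 (to screen)): x=37/608 (≈0.0609) theta=39/160 (≈0.2438)
Rounded to 4 decimal places: x = 0.0609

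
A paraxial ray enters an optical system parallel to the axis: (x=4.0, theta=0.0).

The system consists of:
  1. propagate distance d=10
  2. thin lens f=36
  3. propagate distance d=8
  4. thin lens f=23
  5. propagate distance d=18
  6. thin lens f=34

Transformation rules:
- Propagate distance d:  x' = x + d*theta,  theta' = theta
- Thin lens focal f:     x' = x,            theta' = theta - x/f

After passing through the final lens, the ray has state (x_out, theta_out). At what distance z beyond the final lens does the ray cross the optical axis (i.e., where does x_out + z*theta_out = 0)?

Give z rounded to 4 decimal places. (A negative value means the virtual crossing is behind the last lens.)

Initial: x=4.0000 theta=0.0000
After 1 (propagate distance d=10): x=4.0000 theta=0.0000
After 2 (thin lens f=36): x=4.0000 theta=-1/9 (≈-0.1111)
After 3 (propagate distance d=8): x=28/9 (≈3.1111) theta=-1/9 (≈-0.1111)
After 4 (thin lens f=23): x=28/9 (≈3.1111) theta=-17/69 (≈-0.2464)
After 5 (propagate distance d=18): x=-274/207 (≈-1.3237) theta=-17/69 (≈-0.2464)
After 6 (thin lens f=34): x=-274/207 (≈-1.3237) theta=-730/3519 (≈-0.2074)
z_focus = -x_out/theta_out = -(-274/207)/(-730/3519) = -2329/365 ≈ -6.3808
Rounded to 4 decimal places: z = -6.3808

Answer: -6.3808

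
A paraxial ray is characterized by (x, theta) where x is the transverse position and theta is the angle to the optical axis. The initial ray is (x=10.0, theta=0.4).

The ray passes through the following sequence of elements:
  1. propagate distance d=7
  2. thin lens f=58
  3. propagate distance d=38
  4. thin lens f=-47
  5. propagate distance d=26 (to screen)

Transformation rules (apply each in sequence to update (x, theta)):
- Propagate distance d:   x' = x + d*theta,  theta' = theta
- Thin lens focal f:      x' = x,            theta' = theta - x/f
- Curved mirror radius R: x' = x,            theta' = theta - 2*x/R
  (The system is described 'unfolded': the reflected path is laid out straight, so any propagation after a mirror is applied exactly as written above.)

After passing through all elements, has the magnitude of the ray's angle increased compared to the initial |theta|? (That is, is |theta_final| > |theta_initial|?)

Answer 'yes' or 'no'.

Initial: x=10.0000 theta=0.4000
After 1 (propagate distance d=7): x=12.8000 theta=0.4000
After 2 (thin lens f=58): x=12.8000 theta=26/145 (≈0.1793)
After 3 (propagate distance d=38): x=2844/145 (≈19.6138) theta=26/145 (≈0.1793)
After 4 (thin lens f=-47): x=2844/145 (≈19.6138) theta=4066/6815 (≈0.5966)
After 5 (propagate distance d=26 (to screen)): x=239384/6815 (≈35.1260) theta=4066/6815 (≈0.5966)
|theta_initial|=0.4000 |theta_final|=4066/6815 (≈0.5966) -> increased

Answer: yes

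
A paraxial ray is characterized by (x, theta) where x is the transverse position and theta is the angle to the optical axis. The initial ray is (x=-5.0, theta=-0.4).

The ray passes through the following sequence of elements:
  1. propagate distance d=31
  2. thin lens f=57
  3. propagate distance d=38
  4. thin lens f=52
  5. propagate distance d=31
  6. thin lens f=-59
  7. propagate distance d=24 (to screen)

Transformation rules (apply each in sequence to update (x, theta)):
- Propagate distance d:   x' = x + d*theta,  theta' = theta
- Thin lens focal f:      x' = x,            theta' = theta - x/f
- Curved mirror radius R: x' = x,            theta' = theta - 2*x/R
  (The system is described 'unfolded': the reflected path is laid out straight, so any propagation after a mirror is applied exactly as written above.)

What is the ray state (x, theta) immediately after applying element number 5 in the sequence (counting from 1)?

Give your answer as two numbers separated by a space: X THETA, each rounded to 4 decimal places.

Answer: -11.4176 0.3091

Derivation:
Initial: x=-5.0000 theta=-0.4000
After 1 (propagate distance d=31): x=-17.4000 theta=-0.4000
After 2 (thin lens f=57): x=-17.4000 theta=-9/95 (≈-0.0947)
After 3 (propagate distance d=38): x=-21.0000 theta=-9/95 (≈-0.0947)
After 4 (thin lens f=52): x=-21.0000 theta=1527/4940 (≈0.3091)
After 5 (propagate distance d=31): x=-56403/4940 (≈-11.4176) theta=1527/4940 (≈0.3091)
Rounded to 4 decimal places: x = -11.4176, theta = 0.3091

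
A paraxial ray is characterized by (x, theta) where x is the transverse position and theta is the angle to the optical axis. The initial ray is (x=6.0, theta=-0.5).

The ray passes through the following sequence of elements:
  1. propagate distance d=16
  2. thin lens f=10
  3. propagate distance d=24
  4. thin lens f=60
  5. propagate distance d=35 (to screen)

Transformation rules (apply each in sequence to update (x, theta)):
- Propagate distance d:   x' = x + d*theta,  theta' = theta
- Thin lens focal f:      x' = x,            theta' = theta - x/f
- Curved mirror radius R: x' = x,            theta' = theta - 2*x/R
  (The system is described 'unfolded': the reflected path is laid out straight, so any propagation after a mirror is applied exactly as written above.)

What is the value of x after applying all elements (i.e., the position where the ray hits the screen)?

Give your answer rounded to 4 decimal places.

Answer: -14.3333

Derivation:
Initial: x=6.0000 theta=-0.5000
After 1 (propagate distance d=16): x=-2.0000 theta=-0.5000
After 2 (thin lens f=10): x=-2.0000 theta=-0.3000
After 3 (propagate distance d=24): x=-9.2000 theta=-0.3000
After 4 (thin lens f=60): x=-9.2000 theta=-11/75 (≈-0.1467)
After 5 (propagate distance d=35 (to screen)): x=-43/3 (≈-14.3333) theta=-11/75 (≈-0.1467)
Rounded to 4 decimal places: x = -14.3333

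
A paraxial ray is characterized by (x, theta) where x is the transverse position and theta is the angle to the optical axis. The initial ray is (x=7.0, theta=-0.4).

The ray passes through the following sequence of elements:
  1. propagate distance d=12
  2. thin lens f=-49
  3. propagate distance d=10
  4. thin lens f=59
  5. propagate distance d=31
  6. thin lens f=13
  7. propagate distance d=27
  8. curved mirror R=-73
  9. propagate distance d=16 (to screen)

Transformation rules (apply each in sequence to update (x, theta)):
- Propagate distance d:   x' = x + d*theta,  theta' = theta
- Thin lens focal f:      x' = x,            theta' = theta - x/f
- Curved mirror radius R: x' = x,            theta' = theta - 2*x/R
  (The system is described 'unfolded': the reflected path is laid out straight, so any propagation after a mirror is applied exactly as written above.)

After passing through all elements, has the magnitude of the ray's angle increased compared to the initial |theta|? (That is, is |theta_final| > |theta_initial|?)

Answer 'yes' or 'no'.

Answer: yes

Derivation:
Initial: x=7.0000 theta=-0.4000
After 1 (propagate distance d=12): x=2.2000 theta=-0.4000
After 2 (thin lens f=-49): x=2.2000 theta=-87/245 (≈-0.3551)
After 3 (propagate distance d=10): x=-331/245 (≈-1.3510) theta=-87/245 (≈-0.3551)
After 4 (thin lens f=59): x=-331/245 (≈-1.3510) theta=-98/295 (≈-0.3322)
After 5 (propagate distance d=31): x=-168391/14455 (≈-11.6493) theta=-98/295 (≈-0.3322)
After 6 (thin lens f=13): x=-168391/14455 (≈-11.6493) theta=21193/37583 (≈0.5639)
After 7 (propagate distance d=27): x=95996/26845 (≈3.5759) theta=21193/37583 (≈0.5639)
After 8 (curved mirror R=-73): x=95996/26845 (≈3.5759) theta=9079389/13717795 (≈0.6619)
After 9 (propagate distance d=16 (to screen)): x=38864836/2743559 (≈14.1658) theta=9079389/13717795 (≈0.6619)
|theta_initial|=0.4000 |theta_final|=9079389/13717795 (≈0.6619) -> increased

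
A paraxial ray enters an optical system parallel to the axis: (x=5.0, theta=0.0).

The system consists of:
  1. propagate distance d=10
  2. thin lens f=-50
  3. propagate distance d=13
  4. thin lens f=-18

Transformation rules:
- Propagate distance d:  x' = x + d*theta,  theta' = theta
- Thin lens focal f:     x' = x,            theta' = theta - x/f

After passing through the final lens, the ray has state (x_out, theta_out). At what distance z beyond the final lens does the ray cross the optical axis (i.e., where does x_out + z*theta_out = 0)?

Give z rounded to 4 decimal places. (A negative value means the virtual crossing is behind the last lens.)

Initial: x=5.0000 theta=0.0000
After 1 (propagate distance d=10): x=5.0000 theta=0.0000
After 2 (thin lens f=-50): x=5.0000 theta=0.1000
After 3 (propagate distance d=13): x=6.3000 theta=0.1000
After 4 (thin lens f=-18): x=6.3000 theta=0.4500
z_focus = -x_out/theta_out = -(6.3000)/(0.4500) = -14.0000
Rounded to 4 decimal places: z = -14.0000

Answer: -14.0000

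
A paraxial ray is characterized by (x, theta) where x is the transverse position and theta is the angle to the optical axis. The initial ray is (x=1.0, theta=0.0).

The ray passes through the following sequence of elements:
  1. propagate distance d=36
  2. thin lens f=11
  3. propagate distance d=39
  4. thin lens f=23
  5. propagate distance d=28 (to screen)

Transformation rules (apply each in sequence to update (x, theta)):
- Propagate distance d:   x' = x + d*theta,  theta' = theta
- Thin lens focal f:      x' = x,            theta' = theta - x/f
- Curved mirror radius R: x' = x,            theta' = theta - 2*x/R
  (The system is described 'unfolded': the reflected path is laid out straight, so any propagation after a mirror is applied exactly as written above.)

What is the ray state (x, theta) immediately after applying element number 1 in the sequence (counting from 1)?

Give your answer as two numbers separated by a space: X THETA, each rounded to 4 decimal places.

Answer: 1.0000 0.0000

Derivation:
Initial: x=1.0000 theta=0.0000
After 1 (propagate distance d=36): x=1.0000 theta=0.0000
Rounded to 4 decimal places: x = 1.0000, theta = 0.0000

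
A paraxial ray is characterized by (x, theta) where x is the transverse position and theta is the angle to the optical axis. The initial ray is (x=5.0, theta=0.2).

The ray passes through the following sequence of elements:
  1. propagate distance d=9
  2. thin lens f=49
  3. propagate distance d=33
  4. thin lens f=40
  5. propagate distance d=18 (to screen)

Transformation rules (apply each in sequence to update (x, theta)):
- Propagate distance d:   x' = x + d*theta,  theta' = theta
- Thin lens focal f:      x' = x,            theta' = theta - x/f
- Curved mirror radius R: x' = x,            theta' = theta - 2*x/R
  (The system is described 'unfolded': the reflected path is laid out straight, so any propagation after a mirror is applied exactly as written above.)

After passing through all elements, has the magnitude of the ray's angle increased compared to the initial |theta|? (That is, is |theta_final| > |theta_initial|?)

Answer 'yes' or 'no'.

Answer: no

Derivation:
Initial: x=5.0000 theta=0.2000
After 1 (propagate distance d=9): x=6.8000 theta=0.2000
After 2 (thin lens f=49): x=6.8000 theta=3/49 (≈0.0612)
After 3 (propagate distance d=33): x=2161/245 (≈8.8204) theta=3/49 (≈0.0612)
After 4 (thin lens f=40): x=2161/245 (≈8.8204) theta=-223/1400 (≈-0.1593)
After 5 (propagate distance d=18 (to screen)): x=29171/4900 (≈5.9533) theta=-223/1400 (≈-0.1593)
|theta_initial|=0.2000 |theta_final|=223/1400 (≈0.1593) -> not increased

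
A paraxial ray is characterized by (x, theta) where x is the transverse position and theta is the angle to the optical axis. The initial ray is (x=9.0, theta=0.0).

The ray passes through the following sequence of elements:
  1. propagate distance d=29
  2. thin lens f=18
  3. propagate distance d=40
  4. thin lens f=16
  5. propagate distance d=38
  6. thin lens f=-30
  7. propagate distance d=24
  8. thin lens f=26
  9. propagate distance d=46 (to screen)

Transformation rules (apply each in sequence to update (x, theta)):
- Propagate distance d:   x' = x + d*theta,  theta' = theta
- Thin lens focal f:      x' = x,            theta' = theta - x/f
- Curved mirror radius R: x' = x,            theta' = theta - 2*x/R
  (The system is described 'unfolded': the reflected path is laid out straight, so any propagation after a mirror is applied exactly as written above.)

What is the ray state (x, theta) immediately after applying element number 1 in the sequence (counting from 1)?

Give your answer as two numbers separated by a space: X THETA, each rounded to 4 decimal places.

Initial: x=9.0000 theta=0.0000
After 1 (propagate distance d=29): x=9.0000 theta=0.0000
Rounded to 4 decimal places: x = 9.0000, theta = 0.0000

Answer: 9.0000 0.0000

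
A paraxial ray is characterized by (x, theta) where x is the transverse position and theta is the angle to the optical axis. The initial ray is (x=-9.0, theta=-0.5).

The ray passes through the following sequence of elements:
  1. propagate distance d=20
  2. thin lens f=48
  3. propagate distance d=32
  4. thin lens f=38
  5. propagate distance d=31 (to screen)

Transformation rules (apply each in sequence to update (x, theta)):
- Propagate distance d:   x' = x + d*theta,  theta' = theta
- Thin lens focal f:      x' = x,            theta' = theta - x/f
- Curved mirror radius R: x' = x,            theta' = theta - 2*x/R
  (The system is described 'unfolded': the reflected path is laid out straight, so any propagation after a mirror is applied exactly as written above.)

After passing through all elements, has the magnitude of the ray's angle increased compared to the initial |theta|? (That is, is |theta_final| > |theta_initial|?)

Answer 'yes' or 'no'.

Initial: x=-9.0000 theta=-0.5000
After 1 (propagate distance d=20): x=-19.0000 theta=-0.5000
After 2 (thin lens f=48): x=-19.0000 theta=-5/48 (≈-0.1042)
After 3 (propagate distance d=32): x=-67/3 (≈-22.3333) theta=-5/48 (≈-0.1042)
After 4 (thin lens f=38): x=-67/3 (≈-22.3333) theta=147/304 (≈0.4836)
After 5 (propagate distance d=31 (to screen)): x=-6697/912 (≈-7.3432) theta=147/304 (≈0.4836)
|theta_initial|=0.5000 |theta_final|=147/304 (≈0.4836) -> not increased

Answer: no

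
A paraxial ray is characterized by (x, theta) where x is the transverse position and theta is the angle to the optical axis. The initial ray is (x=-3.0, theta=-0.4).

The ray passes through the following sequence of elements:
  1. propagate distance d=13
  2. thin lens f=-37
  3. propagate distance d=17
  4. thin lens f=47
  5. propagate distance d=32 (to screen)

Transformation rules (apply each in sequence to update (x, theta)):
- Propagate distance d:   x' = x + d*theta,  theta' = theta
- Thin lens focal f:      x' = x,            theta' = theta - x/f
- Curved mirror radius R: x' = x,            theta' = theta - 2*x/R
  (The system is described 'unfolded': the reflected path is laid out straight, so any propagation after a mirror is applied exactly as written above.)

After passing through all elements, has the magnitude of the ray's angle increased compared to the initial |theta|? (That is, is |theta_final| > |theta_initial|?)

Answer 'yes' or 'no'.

Answer: no

Derivation:
Initial: x=-3.0000 theta=-0.4000
After 1 (propagate distance d=13): x=-8.2000 theta=-0.4000
After 2 (thin lens f=-37): x=-8.2000 theta=-23/37 (≈-0.6216)
After 3 (propagate distance d=17): x=-3472/185 (≈-18.7676) theta=-23/37 (≈-0.6216)
After 4 (thin lens f=47): x=-3472/185 (≈-18.7676) theta=-1933/8695 (≈-0.2223)
After 5 (propagate distance d=32 (to screen)): x=-45008/1739 (≈-25.8815) theta=-1933/8695 (≈-0.2223)
|theta_initial|=0.4000 |theta_final|=1933/8695 (≈0.2223) -> not increased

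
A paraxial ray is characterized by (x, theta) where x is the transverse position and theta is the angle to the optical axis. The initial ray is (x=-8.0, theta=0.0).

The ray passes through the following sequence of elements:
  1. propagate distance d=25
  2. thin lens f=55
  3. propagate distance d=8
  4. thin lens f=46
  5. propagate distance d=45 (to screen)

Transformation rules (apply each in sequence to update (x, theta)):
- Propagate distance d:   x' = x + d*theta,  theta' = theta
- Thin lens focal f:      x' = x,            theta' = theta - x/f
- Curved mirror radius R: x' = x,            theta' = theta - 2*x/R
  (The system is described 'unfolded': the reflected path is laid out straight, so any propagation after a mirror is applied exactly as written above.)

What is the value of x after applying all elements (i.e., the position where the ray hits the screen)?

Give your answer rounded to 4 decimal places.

Initial: x=-8.0000 theta=0.0000
After 1 (propagate distance d=25): x=-8.0000 theta=0.0000
After 2 (thin lens f=55): x=-8.0000 theta=8/55 (≈0.1455)
After 3 (propagate distance d=8): x=-376/55 (≈-6.8364) theta=8/55 (≈0.1455)
After 4 (thin lens f=46): x=-376/55 (≈-6.8364) theta=372/1265 (≈0.2941)
After 5 (propagate distance d=45 (to screen)): x=8092/1265 (≈6.3968) theta=372/1265 (≈0.2941)
Rounded to 4 decimal places: x = 6.3968

Answer: 6.3968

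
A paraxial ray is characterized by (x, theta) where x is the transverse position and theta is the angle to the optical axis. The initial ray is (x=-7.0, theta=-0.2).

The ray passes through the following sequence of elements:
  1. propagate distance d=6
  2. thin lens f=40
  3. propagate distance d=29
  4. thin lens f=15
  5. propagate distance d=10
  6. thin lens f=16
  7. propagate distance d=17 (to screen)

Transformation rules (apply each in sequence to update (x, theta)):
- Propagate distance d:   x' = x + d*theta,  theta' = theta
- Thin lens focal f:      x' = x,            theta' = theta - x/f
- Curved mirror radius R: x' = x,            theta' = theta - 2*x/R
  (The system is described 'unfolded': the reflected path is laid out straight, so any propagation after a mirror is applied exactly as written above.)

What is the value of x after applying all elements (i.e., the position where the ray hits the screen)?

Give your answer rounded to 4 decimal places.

Answer: 9.3787

Derivation:
Initial: x=-7.0000 theta=-0.2000
After 1 (propagate distance d=6): x=-8.2000 theta=-0.2000
After 2 (thin lens f=40): x=-8.2000 theta=0.0050
After 3 (propagate distance d=29): x=-8.0550 theta=0.0050
After 4 (thin lens f=15): x=-8.0550 theta=0.5420
After 5 (propagate distance d=10): x=-2.6350 theta=0.5420
After 6 (thin lens f=16): x=-2.6350 theta=11307/16000 (≈0.7067)
After 7 (propagate distance d=17 (to screen)): x=150059/16000 (≈9.3787) theta=11307/16000 (≈0.7067)
Rounded to 4 decimal places: x = 9.3787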